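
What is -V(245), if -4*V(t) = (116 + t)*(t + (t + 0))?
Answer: 88445/2 ≈ 44223.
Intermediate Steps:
V(t) = -t*(116 + t)/2 (V(t) = -(116 + t)*(t + (t + 0))/4 = -(116 + t)*(t + t)/4 = -(116 + t)*2*t/4 = -t*(116 + t)/2)
-V(245) = -(-1)*245*(116 + 245)/2 = -(-1)*245*361/2 = -1*(-88445/2) = 88445/2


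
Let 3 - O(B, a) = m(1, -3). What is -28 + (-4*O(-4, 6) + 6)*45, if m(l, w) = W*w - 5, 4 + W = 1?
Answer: 422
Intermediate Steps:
W = -3 (W = -4 + 1 = -3)
m(l, w) = -5 - 3*w (m(l, w) = -3*w - 5 = -5 - 3*w)
O(B, a) = -1 (O(B, a) = 3 - (-5 - 3*(-3)) = 3 - (-5 + 9) = 3 - 1*4 = 3 - 4 = -1)
-28 + (-4*O(-4, 6) + 6)*45 = -28 + (-4*(-1) + 6)*45 = -28 + (4 + 6)*45 = -28 + 10*45 = -28 + 450 = 422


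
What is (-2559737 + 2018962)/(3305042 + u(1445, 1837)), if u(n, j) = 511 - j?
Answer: -540775/3303716 ≈ -0.16369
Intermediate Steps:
(-2559737 + 2018962)/(3305042 + u(1445, 1837)) = (-2559737 + 2018962)/(3305042 + (511 - 1*1837)) = -540775/(3305042 + (511 - 1837)) = -540775/(3305042 - 1326) = -540775/3303716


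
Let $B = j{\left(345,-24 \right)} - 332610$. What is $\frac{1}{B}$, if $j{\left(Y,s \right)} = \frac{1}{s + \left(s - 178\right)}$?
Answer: $- \frac{226}{75169861} \approx -3.0065 \cdot 10^{-6}$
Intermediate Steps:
$j{\left(Y,s \right)} = \frac{1}{-178 + 2 s}$ ($j{\left(Y,s \right)} = \frac{1}{s + \left(-178 + s\right)} = \frac{1}{-178 + 2 s}$)
$B = - \frac{75169861}{226}$ ($B = \frac{1}{2 \left(-89 - 24\right)} - 332610 = \frac{1}{2 \left(-113\right)} - 332610 = \frac{1}{2} \left(- \frac{1}{113}\right) - 332610 = - \frac{1}{226} - 332610 = - \frac{75169861}{226} \approx -3.3261 \cdot 10^{5}$)
$\frac{1}{B} = \frac{1}{- \frac{75169861}{226}} = - \frac{226}{75169861}$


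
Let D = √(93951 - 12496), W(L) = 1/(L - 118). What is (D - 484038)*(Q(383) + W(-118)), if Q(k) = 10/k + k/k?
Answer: -22354084935/45194 + 92365*√81455/90388 ≈ -4.9433e+5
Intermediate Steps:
Q(k) = 1 + 10/k (Q(k) = 10/k + 1 = 1 + 10/k)
W(L) = 1/(-118 + L)
D = √81455 ≈ 285.40
(D - 484038)*(Q(383) + W(-118)) = (√81455 - 484038)*((10 + 383)/383 + 1/(-118 - 118)) = (-484038 + √81455)*((1/383)*393 + 1/(-236)) = (-484038 + √81455)*(393/383 - 1/236) = (-484038 + √81455)*(92365/90388) = -22354084935/45194 + 92365*√81455/90388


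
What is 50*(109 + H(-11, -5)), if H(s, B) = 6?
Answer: 5750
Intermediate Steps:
50*(109 + H(-11, -5)) = 50*(109 + 6) = 50*115 = 5750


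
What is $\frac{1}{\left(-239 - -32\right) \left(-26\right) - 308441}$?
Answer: $- \frac{1}{303059} \approx -3.2997 \cdot 10^{-6}$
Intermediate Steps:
$\frac{1}{\left(-239 - -32\right) \left(-26\right) - 308441} = \frac{1}{\left(-239 + \left(-92 + 124\right)\right) \left(-26\right) - 308441} = \frac{1}{\left(-239 + 32\right) \left(-26\right) - 308441} = \frac{1}{\left(-207\right) \left(-26\right) - 308441} = \frac{1}{5382 - 308441} = \frac{1}{-303059} = - \frac{1}{303059}$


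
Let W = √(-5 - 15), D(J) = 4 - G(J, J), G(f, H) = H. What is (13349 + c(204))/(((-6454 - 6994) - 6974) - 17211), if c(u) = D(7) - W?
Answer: -13346/37633 + 2*I*√5/37633 ≈ -0.35464 + 0.00011884*I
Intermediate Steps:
D(J) = 4 - J
W = 2*I*√5 (W = √(-20) = 2*I*√5 ≈ 4.4721*I)
c(u) = -3 - 2*I*√5 (c(u) = (4 - 1*7) - 2*I*√5 = (4 - 7) - 2*I*√5 = -3 - 2*I*√5)
(13349 + c(204))/(((-6454 - 6994) - 6974) - 17211) = (13349 + (-3 - 2*I*√5))/(((-6454 - 6994) - 6974) - 17211) = (13346 - 2*I*√5)/((-13448 - 6974) - 17211) = (13346 - 2*I*√5)/(-20422 - 17211) = (13346 - 2*I*√5)/(-37633) = (13346 - 2*I*√5)*(-1/37633) = -13346/37633 + 2*I*√5/37633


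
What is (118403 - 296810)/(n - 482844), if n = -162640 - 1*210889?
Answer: 178407/856373 ≈ 0.20833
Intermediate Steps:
n = -373529 (n = -162640 - 210889 = -373529)
(118403 - 296810)/(n - 482844) = (118403 - 296810)/(-373529 - 482844) = -178407/(-856373) = -178407*(-1/856373) = 178407/856373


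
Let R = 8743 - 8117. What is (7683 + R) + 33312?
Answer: 41621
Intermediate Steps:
R = 626
(7683 + R) + 33312 = (7683 + 626) + 33312 = 8309 + 33312 = 41621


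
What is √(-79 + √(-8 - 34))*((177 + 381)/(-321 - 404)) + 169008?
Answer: 169008 - 558*√(-79 + I*√42)/725 ≈ 1.6901e+5 - 6.8466*I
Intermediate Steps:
√(-79 + √(-8 - 34))*((177 + 381)/(-321 - 404)) + 169008 = √(-79 + √(-42))*(558/(-725)) + 169008 = √(-79 + I*√42)*(558*(-1/725)) + 169008 = √(-79 + I*√42)*(-558/725) + 169008 = -558*√(-79 + I*√42)/725 + 169008 = 169008 - 558*√(-79 + I*√42)/725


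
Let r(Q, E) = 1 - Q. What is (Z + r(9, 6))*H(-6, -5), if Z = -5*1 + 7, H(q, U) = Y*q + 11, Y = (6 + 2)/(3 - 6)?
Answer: -162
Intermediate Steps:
Y = -8/3 (Y = 8/(-3) = 8*(-⅓) = -8/3 ≈ -2.6667)
H(q, U) = 11 - 8*q/3 (H(q, U) = -8*q/3 + 11 = 11 - 8*q/3)
Z = 2 (Z = -5 + 7 = 2)
(Z + r(9, 6))*H(-6, -5) = (2 + (1 - 1*9))*(11 - 8/3*(-6)) = (2 + (1 - 9))*(11 + 16) = (2 - 8)*27 = -6*27 = -162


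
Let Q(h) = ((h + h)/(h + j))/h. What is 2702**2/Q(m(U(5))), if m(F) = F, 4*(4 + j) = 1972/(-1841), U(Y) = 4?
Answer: -257092598/263 ≈ -9.7754e+5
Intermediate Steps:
j = -7857/1841 (j = -4 + (1972/(-1841))/4 = -4 + (1972*(-1/1841))/4 = -4 + (1/4)*(-1972/1841) = -4 - 493/1841 = -7857/1841 ≈ -4.2678)
Q(h) = 2/(-7857/1841 + h) (Q(h) = ((h + h)/(h - 7857/1841))/h = ((2*h)/(-7857/1841 + h))/h = (2*h/(-7857/1841 + h))/h = 2/(-7857/1841 + h))
2702**2/Q(m(U(5))) = 2702**2/((3682/(-7857 + 1841*4))) = 7300804/((3682/(-7857 + 7364))) = 7300804/((3682/(-493))) = 7300804/((3682*(-1/493))) = 7300804/(-3682/493) = 7300804*(-493/3682) = -257092598/263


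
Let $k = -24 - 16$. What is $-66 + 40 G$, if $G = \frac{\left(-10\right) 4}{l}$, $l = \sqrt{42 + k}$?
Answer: $-66 - 800 \sqrt{2} \approx -1197.4$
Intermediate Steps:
$k = -40$
$l = \sqrt{2}$ ($l = \sqrt{42 - 40} = \sqrt{2} \approx 1.4142$)
$G = - 20 \sqrt{2}$ ($G = \frac{\left(-10\right) 4}{\sqrt{2}} = - 40 \frac{\sqrt{2}}{2} = - 20 \sqrt{2} \approx -28.284$)
$-66 + 40 G = -66 + 40 \left(- 20 \sqrt{2}\right) = -66 - 800 \sqrt{2}$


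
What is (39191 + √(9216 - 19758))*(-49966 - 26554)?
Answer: -2998895320 - 76520*I*√10542 ≈ -2.9989e+9 - 7.8566e+6*I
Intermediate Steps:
(39191 + √(9216 - 19758))*(-49966 - 26554) = (39191 + √(-10542))*(-76520) = (39191 + I*√10542)*(-76520) = -2998895320 - 76520*I*√10542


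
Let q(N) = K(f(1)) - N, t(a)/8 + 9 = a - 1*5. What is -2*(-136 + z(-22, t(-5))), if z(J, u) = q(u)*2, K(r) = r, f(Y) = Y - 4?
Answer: -324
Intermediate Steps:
f(Y) = -4 + Y
t(a) = -112 + 8*a (t(a) = -72 + 8*(a - 1*5) = -72 + 8*(a - 5) = -72 + 8*(-5 + a) = -72 + (-40 + 8*a) = -112 + 8*a)
q(N) = -3 - N (q(N) = (-4 + 1) - N = -3 - N)
z(J, u) = -6 - 2*u (z(J, u) = (-3 - u)*2 = -6 - 2*u)
-2*(-136 + z(-22, t(-5))) = -2*(-136 + (-6 - 2*(-112 + 8*(-5)))) = -2*(-136 + (-6 - 2*(-112 - 40))) = -2*(-136 + (-6 - 2*(-152))) = -2*(-136 + (-6 + 304)) = -2*(-136 + 298) = -2*162 = -324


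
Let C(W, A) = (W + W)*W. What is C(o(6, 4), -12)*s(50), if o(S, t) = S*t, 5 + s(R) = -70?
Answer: -86400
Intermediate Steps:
s(R) = -75 (s(R) = -5 - 70 = -75)
C(W, A) = 2*W**2 (C(W, A) = (2*W)*W = 2*W**2)
C(o(6, 4), -12)*s(50) = (2*(6*4)**2)*(-75) = (2*24**2)*(-75) = (2*576)*(-75) = 1152*(-75) = -86400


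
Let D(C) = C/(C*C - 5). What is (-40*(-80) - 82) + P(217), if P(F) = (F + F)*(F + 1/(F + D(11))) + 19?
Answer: 2450733989/25183 ≈ 97317.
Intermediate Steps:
D(C) = C/(-5 + C²) (D(C) = C/(C² - 5) = C/(-5 + C²))
P(F) = 19 + 2*F*(F + 1/(11/116 + F)) (P(F) = (F + F)*(F + 1/(F + 11/(-5 + 11²))) + 19 = (2*F)*(F + 1/(F + 11/(-5 + 121))) + 19 = (2*F)*(F + 1/(F + 11/116)) + 19 = (2*F)*(F + 1/(11/116 + F)) + 19 = 2*F*(F + 1/(11/116 + F)) + 19 = 19 + 2*F*(F + 1/(11/116 + F)))
(-40*(-80) - 82) + P(217) = (-40*(-80) - 82) + (209 + 22*217² + 232*217³ + 2436*217)/(11 + 116*217) = (3200 - 82) + (209 + 22*47089 + 232*10218313 + 528612)/(11 + 25172) = 3118 + (209 + 1035958 + 2370648616 + 528612)/25183 = 3118 + (1/25183)*2372213395 = 3118 + 2372213395/25183 = 2450733989/25183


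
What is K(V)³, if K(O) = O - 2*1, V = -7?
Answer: -729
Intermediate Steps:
K(O) = -2 + O (K(O) = O - 2 = -2 + O)
K(V)³ = (-2 - 7)³ = (-9)³ = -729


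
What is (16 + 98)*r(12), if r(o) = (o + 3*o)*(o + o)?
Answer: 131328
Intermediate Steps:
r(o) = 8*o² (r(o) = (4*o)*(2*o) = 8*o²)
(16 + 98)*r(12) = (16 + 98)*(8*12²) = 114*(8*144) = 114*1152 = 131328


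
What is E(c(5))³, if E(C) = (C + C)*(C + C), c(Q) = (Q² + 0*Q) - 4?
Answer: 5489031744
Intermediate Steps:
c(Q) = -4 + Q² (c(Q) = (Q² + 0) - 4 = Q² - 4 = -4 + Q²)
E(C) = 4*C² (E(C) = (2*C)*(2*C) = 4*C²)
E(c(5))³ = (4*(-4 + 5²)²)³ = (4*(-4 + 25)²)³ = (4*21²)³ = (4*441)³ = 1764³ = 5489031744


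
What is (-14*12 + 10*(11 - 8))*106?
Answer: -14628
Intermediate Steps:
(-14*12 + 10*(11 - 8))*106 = (-168 + 10*3)*106 = (-168 + 30)*106 = -138*106 = -14628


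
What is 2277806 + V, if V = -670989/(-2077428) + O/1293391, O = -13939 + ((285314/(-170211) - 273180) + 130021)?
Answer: 347247361866363572767627/152448158949430476 ≈ 2.2778e+6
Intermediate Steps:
O = -26740092992/170211 (O = -13939 + ((285314*(-1/170211) - 273180) + 130021) = -13939 + ((-285314/170211 - 273180) + 130021) = -13939 + (-46498526294/170211 + 130021) = -13939 - 24367521863/170211 = -26740092992/170211 ≈ -1.5710e+5)
V = 30722397137951971/152448158949430476 (V = -670989/(-2077428) - 26740092992/170211/1293391 = -670989*(-1/2077428) - 26740092992/170211*1/1293391 = 223663/692476 - 26740092992/220149375501 = 30722397137951971/152448158949430476 ≈ 0.20153)
2277806 + V = 2277806 + 30722397137951971/152448158949430476 = 347247361866363572767627/152448158949430476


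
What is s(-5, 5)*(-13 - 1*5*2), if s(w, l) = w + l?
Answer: 0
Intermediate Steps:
s(w, l) = l + w
s(-5, 5)*(-13 - 1*5*2) = (5 - 5)*(-13 - 1*5*2) = 0*(-13 - 5*2) = 0*(-13 - 10) = 0*(-23) = 0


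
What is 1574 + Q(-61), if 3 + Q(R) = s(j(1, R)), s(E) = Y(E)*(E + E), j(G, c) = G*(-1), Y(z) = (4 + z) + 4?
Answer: 1557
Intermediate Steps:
Y(z) = 8 + z
j(G, c) = -G
s(E) = 2*E*(8 + E) (s(E) = (8 + E)*(E + E) = (8 + E)*(2*E) = 2*E*(8 + E))
Q(R) = -17 (Q(R) = -3 + 2*(-1*1)*(8 - 1*1) = -3 + 2*(-1)*(8 - 1) = -3 + 2*(-1)*7 = -3 - 14 = -17)
1574 + Q(-61) = 1574 - 17 = 1557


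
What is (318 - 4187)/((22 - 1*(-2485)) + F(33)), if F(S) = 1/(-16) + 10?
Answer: -61904/40271 ≈ -1.5372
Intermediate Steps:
F(S) = 159/16 (F(S) = -1/16 + 10 = 159/16)
(318 - 4187)/((22 - 1*(-2485)) + F(33)) = (318 - 4187)/((22 - 1*(-2485)) + 159/16) = -3869/((22 + 2485) + 159/16) = -3869/(2507 + 159/16) = -3869/40271/16 = -3869*16/40271 = -61904/40271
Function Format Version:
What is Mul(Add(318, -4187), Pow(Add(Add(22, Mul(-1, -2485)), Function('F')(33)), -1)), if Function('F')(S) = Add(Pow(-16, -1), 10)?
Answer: Rational(-61904, 40271) ≈ -1.5372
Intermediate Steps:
Function('F')(S) = Rational(159, 16) (Function('F')(S) = Add(Rational(-1, 16), 10) = Rational(159, 16))
Mul(Add(318, -4187), Pow(Add(Add(22, Mul(-1, -2485)), Function('F')(33)), -1)) = Mul(Add(318, -4187), Pow(Add(Add(22, Mul(-1, -2485)), Rational(159, 16)), -1)) = Mul(-3869, Pow(Add(Add(22, 2485), Rational(159, 16)), -1)) = Mul(-3869, Pow(Add(2507, Rational(159, 16)), -1)) = Mul(-3869, Pow(Rational(40271, 16), -1)) = Mul(-3869, Rational(16, 40271)) = Rational(-61904, 40271)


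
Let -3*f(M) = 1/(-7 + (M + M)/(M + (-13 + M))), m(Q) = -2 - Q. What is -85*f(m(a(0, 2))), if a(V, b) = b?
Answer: -595/139 ≈ -4.2806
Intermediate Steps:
f(M) = -1/(3*(-7 + 2*M/(-13 + 2*M))) (f(M) = -1/(3*(-7 + (M + M)/(M + (-13 + M)))) = -1/(3*(-7 + (2*M)/(-13 + 2*M))) = -1/(3*(-7 + 2*M/(-13 + 2*M))))
-85*f(m(a(0, 2))) = -85*(-13 + 2*(-2 - 1*2))/(3*(-91 + 12*(-2 - 1*2))) = -85*(-13 + 2*(-2 - 2))/(3*(-91 + 12*(-2 - 2))) = -85*(-13 + 2*(-4))/(3*(-91 + 12*(-4))) = -85*(-13 - 8)/(3*(-91 - 48)) = -85*(-21)/(3*(-139)) = -85*(-1)*(-21)/(3*139) = -85*7/139 = -595/139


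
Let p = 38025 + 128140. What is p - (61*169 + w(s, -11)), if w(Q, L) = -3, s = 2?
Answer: 155859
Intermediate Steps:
p = 166165
p - (61*169 + w(s, -11)) = 166165 - (61*169 - 3) = 166165 - (10309 - 3) = 166165 - 1*10306 = 166165 - 10306 = 155859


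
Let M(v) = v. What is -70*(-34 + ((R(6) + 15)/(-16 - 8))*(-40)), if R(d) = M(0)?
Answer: 630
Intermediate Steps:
R(d) = 0
-70*(-34 + ((R(6) + 15)/(-16 - 8))*(-40)) = -70*(-34 + ((0 + 15)/(-16 - 8))*(-40)) = -70*(-34 + (15/(-24))*(-40)) = -70*(-34 + (15*(-1/24))*(-40)) = -70*(-34 - 5/8*(-40)) = -70*(-34 + 25) = -70*(-9) = 630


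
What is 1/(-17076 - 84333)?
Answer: -1/101409 ≈ -9.8611e-6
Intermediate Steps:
1/(-17076 - 84333) = 1/(-101409) = -1/101409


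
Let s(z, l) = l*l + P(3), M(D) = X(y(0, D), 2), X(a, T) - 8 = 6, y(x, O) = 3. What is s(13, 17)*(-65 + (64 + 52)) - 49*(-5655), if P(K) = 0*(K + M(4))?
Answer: 291834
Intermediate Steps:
X(a, T) = 14 (X(a, T) = 8 + 6 = 14)
M(D) = 14
P(K) = 0 (P(K) = 0*(K + 14) = 0*(14 + K) = 0)
s(z, l) = l**2 (s(z, l) = l*l + 0 = l**2 + 0 = l**2)
s(13, 17)*(-65 + (64 + 52)) - 49*(-5655) = 17**2*(-65 + (64 + 52)) - 49*(-5655) = 289*(-65 + 116) + 277095 = 289*51 + 277095 = 14739 + 277095 = 291834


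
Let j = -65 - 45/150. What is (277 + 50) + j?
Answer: 2617/10 ≈ 261.70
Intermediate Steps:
j = -653/10 (j = -65 - 45/150 = -65 - 1*3/10 = -65 - 3/10 = -653/10 ≈ -65.300)
(277 + 50) + j = (277 + 50) - 653/10 = 327 - 653/10 = 2617/10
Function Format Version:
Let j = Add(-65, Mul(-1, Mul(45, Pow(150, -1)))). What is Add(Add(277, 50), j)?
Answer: Rational(2617, 10) ≈ 261.70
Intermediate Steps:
j = Rational(-653, 10) (j = Add(-65, Mul(-1, Mul(45, Rational(1, 150)))) = Add(-65, Mul(-1, Rational(3, 10))) = Add(-65, Rational(-3, 10)) = Rational(-653, 10) ≈ -65.300)
Add(Add(277, 50), j) = Add(Add(277, 50), Rational(-653, 10)) = Add(327, Rational(-653, 10)) = Rational(2617, 10)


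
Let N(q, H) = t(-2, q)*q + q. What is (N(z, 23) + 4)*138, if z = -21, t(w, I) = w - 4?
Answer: 15042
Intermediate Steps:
t(w, I) = -4 + w
N(q, H) = -5*q (N(q, H) = (-4 - 2)*q + q = -6*q + q = -5*q)
(N(z, 23) + 4)*138 = (-5*(-21) + 4)*138 = (105 + 4)*138 = 109*138 = 15042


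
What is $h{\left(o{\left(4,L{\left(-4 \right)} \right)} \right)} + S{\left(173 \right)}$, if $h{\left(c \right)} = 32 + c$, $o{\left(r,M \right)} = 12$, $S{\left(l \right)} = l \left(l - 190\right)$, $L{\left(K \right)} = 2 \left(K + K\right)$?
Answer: $-2897$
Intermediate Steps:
$L{\left(K \right)} = 4 K$ ($L{\left(K \right)} = 2 \cdot 2 K = 4 K$)
$S{\left(l \right)} = l \left(-190 + l\right)$
$h{\left(o{\left(4,L{\left(-4 \right)} \right)} \right)} + S{\left(173 \right)} = \left(32 + 12\right) + 173 \left(-190 + 173\right) = 44 + 173 \left(-17\right) = 44 - 2941 = -2897$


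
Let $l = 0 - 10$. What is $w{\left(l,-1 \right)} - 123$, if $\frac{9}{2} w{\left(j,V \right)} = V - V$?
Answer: $-123$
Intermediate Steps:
$l = -10$
$w{\left(j,V \right)} = 0$ ($w{\left(j,V \right)} = \frac{2 \left(V - V\right)}{9} = \frac{2}{9} \cdot 0 = 0$)
$w{\left(l,-1 \right)} - 123 = 0 - 123 = -123$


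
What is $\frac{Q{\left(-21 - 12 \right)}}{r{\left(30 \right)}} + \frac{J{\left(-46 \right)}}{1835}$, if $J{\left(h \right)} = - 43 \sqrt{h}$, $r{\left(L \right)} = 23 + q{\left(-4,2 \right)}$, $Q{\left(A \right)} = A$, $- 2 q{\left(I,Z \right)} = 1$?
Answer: $- \frac{22}{15} - \frac{43 i \sqrt{46}}{1835} \approx -1.4667 - 0.15893 i$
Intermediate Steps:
$q{\left(I,Z \right)} = - \frac{1}{2}$ ($q{\left(I,Z \right)} = \left(- \frac{1}{2}\right) 1 = - \frac{1}{2}$)
$r{\left(L \right)} = \frac{45}{2}$ ($r{\left(L \right)} = 23 - \frac{1}{2} = \frac{45}{2}$)
$\frac{Q{\left(-21 - 12 \right)}}{r{\left(30 \right)}} + \frac{J{\left(-46 \right)}}{1835} = \frac{-21 - 12}{\frac{45}{2}} + \frac{\left(-43\right) \sqrt{-46}}{1835} = \left(-33\right) \frac{2}{45} + - 43 i \sqrt{46} \cdot \frac{1}{1835} = - \frac{22}{15} + - 43 i \sqrt{46} \cdot \frac{1}{1835} = - \frac{22}{15} - \frac{43 i \sqrt{46}}{1835}$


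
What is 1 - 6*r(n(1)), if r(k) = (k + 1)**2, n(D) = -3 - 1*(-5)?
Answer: -53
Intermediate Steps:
n(D) = 2 (n(D) = -3 + 5 = 2)
r(k) = (1 + k)**2
1 - 6*r(n(1)) = 1 - 6*(1 + 2)**2 = 1 - 6*3**2 = 1 - 6*9 = 1 - 54 = -53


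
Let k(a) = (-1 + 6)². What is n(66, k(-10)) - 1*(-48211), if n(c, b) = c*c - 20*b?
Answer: 52067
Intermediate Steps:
k(a) = 25 (k(a) = 5² = 25)
n(c, b) = c² - 20*b
n(66, k(-10)) - 1*(-48211) = (66² - 20*25) - 1*(-48211) = (4356 - 500) + 48211 = 3856 + 48211 = 52067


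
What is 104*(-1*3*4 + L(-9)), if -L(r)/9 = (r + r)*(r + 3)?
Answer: -102336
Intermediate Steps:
L(r) = -18*r*(3 + r) (L(r) = -9*(r + r)*(r + 3) = -9*2*r*(3 + r) = -18*r*(3 + r))
104*(-1*3*4 + L(-9)) = 104*(-1*3*4 - 18*(-9)*(3 - 9)) = 104*(-3*4 - 18*(-9)*(-6)) = 104*(-12 - 972) = 104*(-984) = -102336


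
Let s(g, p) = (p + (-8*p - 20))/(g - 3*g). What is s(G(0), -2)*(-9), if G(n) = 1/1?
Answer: -27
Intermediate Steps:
G(n) = 1 (G(n) = 1*1 = 1)
s(g, p) = -(-20 - 7*p)/(2*g) (s(g, p) = (p + (-20 - 8*p))/((-2*g)) = (-20 - 7*p)*(-1/(2*g)) = -(-20 - 7*p)/(2*g))
s(G(0), -2)*(-9) = ((½)*(20 + 7*(-2))/1)*(-9) = ((½)*1*(20 - 14))*(-9) = ((½)*1*6)*(-9) = 3*(-9) = -27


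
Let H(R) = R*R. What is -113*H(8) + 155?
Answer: -7077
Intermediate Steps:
H(R) = R**2
-113*H(8) + 155 = -113*8**2 + 155 = -113*64 + 155 = -7232 + 155 = -7077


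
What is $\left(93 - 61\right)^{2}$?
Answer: $1024$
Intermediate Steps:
$\left(93 - 61\right)^{2} = 32^{2} = 1024$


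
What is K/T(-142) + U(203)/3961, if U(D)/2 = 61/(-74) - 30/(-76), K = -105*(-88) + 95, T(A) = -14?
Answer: -25994090761/38984162 ≈ -666.79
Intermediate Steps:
K = 9335 (K = 9240 + 95 = 9335)
U(D) = -604/703 (U(D) = 2*(61/(-74) - 30/(-76)) = 2*(61*(-1/74) - 30*(-1/76)) = 2*(-61/74 + 15/38) = 2*(-302/703) = -604/703)
K/T(-142) + U(203)/3961 = 9335/(-14) - 604/703/3961 = 9335*(-1/14) - 604/703*1/3961 = -9335/14 - 604/2784583 = -25994090761/38984162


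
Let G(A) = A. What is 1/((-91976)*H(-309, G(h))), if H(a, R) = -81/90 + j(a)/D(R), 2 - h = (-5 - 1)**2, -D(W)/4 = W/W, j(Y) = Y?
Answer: -5/35111838 ≈ -1.4240e-7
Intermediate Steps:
D(W) = -4 (D(W) = -4*W/W = -4*1 = -4)
h = -34 (h = 2 - (-5 - 1)**2 = 2 - 1*(-6)**2 = 2 - 1*36 = 2 - 36 = -34)
H(a, R) = -9/10 - a/4 (H(a, R) = -81/90 + a/(-4) = -81*1/90 + a*(-1/4) = -9/10 - a/4)
1/((-91976)*H(-309, G(h))) = 1/((-91976)*(-9/10 - 1/4*(-309))) = -1/(91976*(-9/10 + 309/4)) = -1/(91976*1527/20) = -1/91976*20/1527 = -5/35111838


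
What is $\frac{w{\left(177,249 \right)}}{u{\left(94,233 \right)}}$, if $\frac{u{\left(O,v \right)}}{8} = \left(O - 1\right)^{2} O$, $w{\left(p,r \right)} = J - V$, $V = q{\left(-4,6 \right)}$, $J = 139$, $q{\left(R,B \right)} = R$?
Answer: $\frac{143}{6504048} \approx 2.1986 \cdot 10^{-5}$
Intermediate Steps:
$V = -4$
$w{\left(p,r \right)} = 143$ ($w{\left(p,r \right)} = 139 - -4 = 139 + 4 = 143$)
$u{\left(O,v \right)} = 8 O \left(-1 + O\right)^{2}$ ($u{\left(O,v \right)} = 8 \left(O - 1\right)^{2} O = 8 \left(-1 + O\right)^{2} O = 8 O \left(-1 + O\right)^{2}$)
$\frac{w{\left(177,249 \right)}}{u{\left(94,233 \right)}} = \frac{143}{8 \cdot 94 \left(-1 + 94\right)^{2}} = \frac{143}{8 \cdot 94 \cdot 93^{2}} = \frac{143}{8 \cdot 94 \cdot 8649} = \frac{143}{6504048}$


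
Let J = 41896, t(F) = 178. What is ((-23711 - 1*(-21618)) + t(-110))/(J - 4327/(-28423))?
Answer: -10886009/238162867 ≈ -0.045708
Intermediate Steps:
((-23711 - 1*(-21618)) + t(-110))/(J - 4327/(-28423)) = ((-23711 - 1*(-21618)) + 178)/(41896 - 4327/(-28423)) = ((-23711 + 21618) + 178)/(41896 - 4327*(-1/28423)) = (-2093 + 178)/(41896 + 4327/28423) = -1915/1190814335/28423 = -1915*28423/1190814335 = -10886009/238162867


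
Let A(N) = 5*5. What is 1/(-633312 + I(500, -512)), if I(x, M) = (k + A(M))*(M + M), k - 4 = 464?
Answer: -1/1138144 ≈ -8.7862e-7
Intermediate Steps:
A(N) = 25
k = 468 (k = 4 + 464 = 468)
I(x, M) = 986*M (I(x, M) = (468 + 25)*(M + M) = 493*(2*M) = 986*M)
1/(-633312 + I(500, -512)) = 1/(-633312 + 986*(-512)) = 1/(-633312 - 504832) = 1/(-1138144) = -1/1138144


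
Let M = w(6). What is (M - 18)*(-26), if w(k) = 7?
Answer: 286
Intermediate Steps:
M = 7
(M - 18)*(-26) = (7 - 18)*(-26) = -11*(-26) = 286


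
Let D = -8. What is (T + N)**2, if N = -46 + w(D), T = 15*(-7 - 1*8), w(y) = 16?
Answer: 65025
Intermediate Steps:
T = -225 (T = 15*(-7 - 8) = 15*(-15) = -225)
N = -30 (N = -46 + 16 = -30)
(T + N)**2 = (-225 - 30)**2 = (-255)**2 = 65025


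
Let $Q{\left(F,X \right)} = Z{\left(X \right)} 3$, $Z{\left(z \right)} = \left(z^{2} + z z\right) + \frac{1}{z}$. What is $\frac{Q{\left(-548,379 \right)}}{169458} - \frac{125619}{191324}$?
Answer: $\frac{9071029023855}{2047950654428} \approx 4.4293$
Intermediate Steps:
$Z{\left(z \right)} = \frac{1}{z} + 2 z^{2}$ ($Z{\left(z \right)} = \left(z^{2} + z^{2}\right) + \frac{1}{z} = 2 z^{2} + \frac{1}{z} = \frac{1}{z} + 2 z^{2}$)
$Q{\left(F,X \right)} = \frac{3 \left(1 + 2 X^{3}\right)}{X}$ ($Q{\left(F,X \right)} = \frac{1 + 2 X^{3}}{X} 3 = \frac{3 \left(1 + 2 X^{3}\right)}{X}$)
$\frac{Q{\left(-548,379 \right)}}{169458} - \frac{125619}{191324} = \frac{3 \cdot \frac{1}{379} \left(1 + 2 \cdot 379^{3}\right)}{169458} - \frac{125619}{191324} = 3 \cdot \frac{1}{379} \left(1 + 2 \cdot 54439939\right) \frac{1}{169458} - \frac{125619}{191324} = 3 \cdot \frac{1}{379} \left(1 + 108879878\right) \frac{1}{169458} - \frac{125619}{191324} = 3 \cdot \frac{1}{379} \cdot 108879879 \cdot \frac{1}{169458} - \frac{125619}{191324} = \frac{326639637}{379} \cdot \frac{1}{169458} - \frac{125619}{191324} = \frac{108879879}{21408194} - \frac{125619}{191324} = \frac{9071029023855}{2047950654428}$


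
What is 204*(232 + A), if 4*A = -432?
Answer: 25296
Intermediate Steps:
A = -108 (A = (1/4)*(-432) = -108)
204*(232 + A) = 204*(232 - 108) = 204*124 = 25296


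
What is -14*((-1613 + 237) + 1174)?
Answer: 2828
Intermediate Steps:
-14*((-1613 + 237) + 1174) = -14*(-1376 + 1174) = -14*(-202) = 2828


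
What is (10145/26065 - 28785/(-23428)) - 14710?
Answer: -1796337120823/122130164 ≈ -14708.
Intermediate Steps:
(10145/26065 - 28785/(-23428)) - 14710 = (10145*(1/26065) - 28785*(-1/23428)) - 14710 = (2029/5213 + 28785/23428) - 14710 = 197591617/122130164 - 14710 = -1796337120823/122130164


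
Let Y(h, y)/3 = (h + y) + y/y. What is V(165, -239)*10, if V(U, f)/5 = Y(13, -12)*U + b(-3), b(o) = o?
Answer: 49350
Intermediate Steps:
Y(h, y) = 3 + 3*h + 3*y (Y(h, y) = 3*((h + y) + y/y) = 3*((h + y) + 1) = 3*(1 + h + y) = 3 + 3*h + 3*y)
V(U, f) = -15 + 30*U (V(U, f) = 5*((3 + 3*13 + 3*(-12))*U - 3) = 5*((3 + 39 - 36)*U - 3) = 5*(6*U - 3) = 5*(-3 + 6*U) = -15 + 30*U)
V(165, -239)*10 = (-15 + 30*165)*10 = (-15 + 4950)*10 = 4935*10 = 49350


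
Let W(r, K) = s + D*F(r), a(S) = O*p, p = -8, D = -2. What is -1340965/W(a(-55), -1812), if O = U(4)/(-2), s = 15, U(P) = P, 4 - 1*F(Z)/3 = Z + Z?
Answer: -1340965/183 ≈ -7327.7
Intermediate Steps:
F(Z) = 12 - 6*Z (F(Z) = 12 - 3*(Z + Z) = 12 - 6*Z)
O = -2 (O = 4/(-2) = 4*(-½) = -2)
a(S) = 16 (a(S) = -2*(-8) = 16)
W(r, K) = -9 + 12*r (W(r, K) = 15 - 2*(12 - 6*r) = 15 + (-24 + 12*r) = -9 + 12*r)
-1340965/W(a(-55), -1812) = -1340965/(-9 + 12*16) = -1340965/(-9 + 192) = -1340965/183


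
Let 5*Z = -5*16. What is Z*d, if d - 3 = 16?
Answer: -304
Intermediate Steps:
d = 19 (d = 3 + 16 = 19)
Z = -16 (Z = (-5*16)/5 = (⅕)*(-80) = -16)
Z*d = -16*19 = -304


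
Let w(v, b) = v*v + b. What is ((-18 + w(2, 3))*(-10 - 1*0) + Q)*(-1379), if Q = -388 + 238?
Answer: 55160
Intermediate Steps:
w(v, b) = b + v**2 (w(v, b) = v**2 + b = b + v**2)
Q = -150
((-18 + w(2, 3))*(-10 - 1*0) + Q)*(-1379) = ((-18 + (3 + 2**2))*(-10 - 1*0) - 150)*(-1379) = ((-18 + (3 + 4))*(-10 + 0) - 150)*(-1379) = ((-18 + 7)*(-10) - 150)*(-1379) = (-11*(-10) - 150)*(-1379) = (110 - 150)*(-1379) = -40*(-1379) = 55160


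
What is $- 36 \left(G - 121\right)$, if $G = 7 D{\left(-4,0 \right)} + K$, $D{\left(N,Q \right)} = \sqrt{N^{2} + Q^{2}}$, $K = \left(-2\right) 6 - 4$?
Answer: $3924$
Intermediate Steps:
$K = -16$ ($K = -12 - 4 = -16$)
$G = 12$ ($G = 7 \sqrt{\left(-4\right)^{2} + 0^{2}} - 16 = 7 \sqrt{16 + 0} - 16 = 7 \sqrt{16} - 16 = 7 \cdot 4 - 16 = 28 - 16 = 12$)
$- 36 \left(G - 121\right) = - 36 \left(12 - 121\right) = \left(-36\right) \left(-109\right) = 3924$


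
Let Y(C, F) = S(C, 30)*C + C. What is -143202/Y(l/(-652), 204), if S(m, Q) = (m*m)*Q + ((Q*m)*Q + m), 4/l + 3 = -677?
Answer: -6500060218656473600/412845749 ≈ -1.5745e+10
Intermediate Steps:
l = -1/170 (l = 4/(-3 - 677) = 4/(-680) = 4*(-1/680) = -1/170 ≈ -0.0058824)
S(m, Q) = m + Q*m**2 + m*Q**2 (S(m, Q) = m**2*Q + (m*Q**2 + m) = Q*m**2 + (m + m*Q**2) = m + Q*m**2 + m*Q**2)
Y(C, F) = C + C**2*(901 + 30*C) (Y(C, F) = (C*(1 + 30**2 + 30*C))*C + C = (C*(1 + 900 + 30*C))*C + C = (C*(901 + 30*C))*C + C = C**2*(901 + 30*C) + C = C + C**2*(901 + 30*C))
-143202/Y(l/(-652), 204) = -143202*110840/(1 + (-1/170/(-652))*(901 + 30*(-1/170/(-652)))) = -143202*110840/(1 + (-1/170*(-1/652))*(901 + 30*(-1/170*(-1/652)))) = -143202*110840/(1 + (901 + 30*(1/110840))/110840) = -143202*110840/(1 + (901 + 3/11084)/110840) = -143202*110840/(1 + (1/110840)*(9986687/11084)) = -143202*110840/(1 + 9986687/1228550560) = -143202/((1/110840)*(1238537247/1228550560)) = -143202/1238537247/136172544070400 = -143202*136172544070400/1238537247 = -6500060218656473600/412845749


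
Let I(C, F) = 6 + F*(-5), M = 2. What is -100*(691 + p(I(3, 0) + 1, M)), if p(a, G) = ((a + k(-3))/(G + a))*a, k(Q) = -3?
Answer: -624700/9 ≈ -69411.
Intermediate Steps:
I(C, F) = 6 - 5*F
p(a, G) = a*(-3 + a)/(G + a) (p(a, G) = ((a - 3)/(G + a))*a = ((-3 + a)/(G + a))*a = a*(-3 + a)/(G + a))
-100*(691 + p(I(3, 0) + 1, M)) = -100*(691 + ((6 - 5*0) + 1)*(-3 + ((6 - 5*0) + 1))/(2 + ((6 - 5*0) + 1))) = -100*(691 + ((6 + 0) + 1)*(-3 + ((6 + 0) + 1))/(2 + ((6 + 0) + 1))) = -100*(691 + (6 + 1)*(-3 + (6 + 1))/(2 + (6 + 1))) = -100*(691 + 7*(-3 + 7)/(2 + 7)) = -100*(691 + 7*4/9) = -100*(691 + 7*(⅑)*4) = -100*(691 + 28/9) = -100*6247/9 = -624700/9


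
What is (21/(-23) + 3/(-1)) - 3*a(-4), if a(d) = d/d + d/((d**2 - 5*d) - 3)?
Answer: -1657/253 ≈ -6.5494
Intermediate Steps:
a(d) = 1 + d/(-3 + d**2 - 5*d)
(21/(-23) + 3/(-1)) - 3*a(-4) = (21/(-23) + 3/(-1)) - 3*(3 - 1*(-4)**2 + 4*(-4))/(3 - 1*(-4)**2 + 5*(-4)) = (21*(-1/23) + 3*(-1)) - 3*(3 - 1*16 - 16)/(3 - 1*16 - 20) = (-21/23 - 3) - 3*(3 - 16 - 16)/(3 - 16 - 20) = -90/23 - 3*(-29)/(-33) = -90/23 - (-1)*(-29)/11 = -90/23 - 3*29/33 = -90/23 - 29/11 = -1657/253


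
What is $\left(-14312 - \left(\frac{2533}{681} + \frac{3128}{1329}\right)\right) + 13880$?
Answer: $- \frac{44053077}{100561} \approx -438.07$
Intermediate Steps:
$\left(-14312 - \left(\frac{2533}{681} + \frac{3128}{1329}\right)\right) + 13880 = \left(-14312 - \frac{610725}{100561}\right) + 13880 = - \frac{1439839757}{100561} + 13880 = - \frac{44053077}{100561}$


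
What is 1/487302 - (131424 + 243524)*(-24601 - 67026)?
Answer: 16741435831691593/487302 ≈ 3.4355e+10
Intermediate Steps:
1/487302 - (131424 + 243524)*(-24601 - 67026) = 1/487302 - 374948*(-91627) = 1/487302 - 1*(-34355360396) = 1/487302 + 34355360396 = 16741435831691593/487302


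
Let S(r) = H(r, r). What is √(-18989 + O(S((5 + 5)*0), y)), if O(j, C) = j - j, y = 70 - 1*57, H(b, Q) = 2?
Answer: I*√18989 ≈ 137.8*I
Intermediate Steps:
S(r) = 2
y = 13 (y = 70 - 57 = 13)
O(j, C) = 0
√(-18989 + O(S((5 + 5)*0), y)) = √(-18989 + 0) = √(-18989) = I*√18989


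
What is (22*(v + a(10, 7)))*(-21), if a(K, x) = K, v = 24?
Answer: -15708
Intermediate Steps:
(22*(v + a(10, 7)))*(-21) = (22*(24 + 10))*(-21) = (22*34)*(-21) = 748*(-21) = -15708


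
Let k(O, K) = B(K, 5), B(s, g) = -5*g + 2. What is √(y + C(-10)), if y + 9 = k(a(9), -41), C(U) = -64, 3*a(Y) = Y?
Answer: 4*I*√6 ≈ 9.798*I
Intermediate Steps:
a(Y) = Y/3
B(s, g) = 2 - 5*g
k(O, K) = -23 (k(O, K) = 2 - 5*5 = 2 - 25 = -23)
y = -32 (y = -9 - 23 = -32)
√(y + C(-10)) = √(-32 - 64) = √(-96) = 4*I*√6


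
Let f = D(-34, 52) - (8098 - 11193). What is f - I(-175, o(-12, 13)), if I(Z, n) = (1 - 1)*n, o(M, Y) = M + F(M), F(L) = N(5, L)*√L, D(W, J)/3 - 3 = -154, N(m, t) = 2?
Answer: 2642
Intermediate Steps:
D(W, J) = -453 (D(W, J) = 9 + 3*(-154) = 9 - 462 = -453)
F(L) = 2*√L
f = 2642 (f = -453 - (8098 - 11193) = -453 - 1*(-3095) = -453 + 3095 = 2642)
o(M, Y) = M + 2*√M
I(Z, n) = 0 (I(Z, n) = 0*n = 0)
f - I(-175, o(-12, 13)) = 2642 - 1*0 = 2642 + 0 = 2642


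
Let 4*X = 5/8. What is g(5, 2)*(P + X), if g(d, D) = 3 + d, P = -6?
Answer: -187/4 ≈ -46.750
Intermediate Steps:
X = 5/32 (X = (5/8)/4 = (5*(⅛))/4 = (¼)*(5/8) = 5/32 ≈ 0.15625)
g(5, 2)*(P + X) = (3 + 5)*(-6 + 5/32) = 8*(-187/32) = -187/4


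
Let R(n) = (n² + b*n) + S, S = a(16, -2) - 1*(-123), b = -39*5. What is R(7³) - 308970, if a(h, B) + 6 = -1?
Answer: -258090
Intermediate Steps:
a(h, B) = -7 (a(h, B) = -6 - 1 = -7)
b = -195 (b = -13*15 = -195)
S = 116 (S = -7 - 1*(-123) = -7 + 123 = 116)
R(n) = 116 + n² - 195*n (R(n) = (n² - 195*n) + 116 = 116 + n² - 195*n)
R(7³) - 308970 = (116 + (7³)² - 195*7³) - 308970 = (116 + 343² - 195*343) - 308970 = (116 + 117649 - 66885) - 308970 = 50880 - 308970 = -258090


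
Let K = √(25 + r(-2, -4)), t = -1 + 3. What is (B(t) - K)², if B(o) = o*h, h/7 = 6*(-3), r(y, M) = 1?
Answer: (252 + √26)² ≈ 66100.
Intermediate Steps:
t = 2
K = √26 (K = √(25 + 1) = √26 ≈ 5.0990)
h = -126 (h = 7*(6*(-3)) = 7*(-18) = -126)
B(o) = -126*o (B(o) = o*(-126) = -126*o)
(B(t) - K)² = (-126*2 - √26)² = (-252 - √26)²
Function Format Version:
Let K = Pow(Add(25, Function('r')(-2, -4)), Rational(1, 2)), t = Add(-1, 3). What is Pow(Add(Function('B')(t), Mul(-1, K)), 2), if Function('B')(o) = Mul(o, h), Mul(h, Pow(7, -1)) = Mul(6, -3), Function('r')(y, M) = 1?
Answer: Pow(Add(252, Pow(26, Rational(1, 2))), 2) ≈ 66100.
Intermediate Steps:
t = 2
K = Pow(26, Rational(1, 2)) (K = Pow(Add(25, 1), Rational(1, 2)) = Pow(26, Rational(1, 2)) ≈ 5.0990)
h = -126 (h = Mul(7, Mul(6, -3)) = Mul(7, -18) = -126)
Function('B')(o) = Mul(-126, o) (Function('B')(o) = Mul(o, -126) = Mul(-126, o))
Pow(Add(Function('B')(t), Mul(-1, K)), 2) = Pow(Add(Mul(-126, 2), Mul(-1, Pow(26, Rational(1, 2)))), 2) = Pow(Add(-252, Mul(-1, Pow(26, Rational(1, 2)))), 2)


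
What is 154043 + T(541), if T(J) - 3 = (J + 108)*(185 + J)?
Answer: 625220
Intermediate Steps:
T(J) = 3 + (108 + J)*(185 + J) (T(J) = 3 + (J + 108)*(185 + J) = 3 + (108 + J)*(185 + J))
154043 + T(541) = 154043 + (19983 + 541² + 293*541) = 154043 + (19983 + 292681 + 158513) = 154043 + 471177 = 625220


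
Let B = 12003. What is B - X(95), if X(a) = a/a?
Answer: 12002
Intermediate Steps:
X(a) = 1
B - X(95) = 12003 - 1*1 = 12003 - 1 = 12002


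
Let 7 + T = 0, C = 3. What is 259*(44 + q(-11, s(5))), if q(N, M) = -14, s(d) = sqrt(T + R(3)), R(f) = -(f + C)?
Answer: 7770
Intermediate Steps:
R(f) = -3 - f (R(f) = -(f + 3) = -(3 + f) = -3 - f)
T = -7 (T = -7 + 0 = -7)
s(d) = I*sqrt(13) (s(d) = sqrt(-7 + (-3 - 1*3)) = sqrt(-7 + (-3 - 3)) = sqrt(-7 - 6) = sqrt(-13) = I*sqrt(13))
259*(44 + q(-11, s(5))) = 259*(44 - 14) = 259*30 = 7770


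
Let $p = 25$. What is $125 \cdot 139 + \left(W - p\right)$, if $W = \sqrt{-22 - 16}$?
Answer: $17350 + i \sqrt{38} \approx 17350.0 + 6.1644 i$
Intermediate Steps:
$W = i \sqrt{38}$ ($W = \sqrt{-38} = i \sqrt{38} \approx 6.1644 i$)
$125 \cdot 139 + \left(W - p\right) = 125 \cdot 139 + \left(i \sqrt{38} - 25\right) = 17375 - \left(25 - i \sqrt{38}\right) = 17350 + i \sqrt{38}$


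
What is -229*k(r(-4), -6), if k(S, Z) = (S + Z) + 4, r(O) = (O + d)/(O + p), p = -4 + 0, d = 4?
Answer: 458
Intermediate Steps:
p = -4
r(O) = (4 + O)/(-4 + O) (r(O) = (O + 4)/(O - 4) = (4 + O)/(-4 + O))
k(S, Z) = 4 + S + Z
-229*k(r(-4), -6) = -229*(4 + (4 - 4)/(-4 - 4) - 6) = -229*(4 + 0/(-8) - 6) = -229*(4 - ⅛*0 - 6) = -229*(4 + 0 - 6) = -229*(-2) = 458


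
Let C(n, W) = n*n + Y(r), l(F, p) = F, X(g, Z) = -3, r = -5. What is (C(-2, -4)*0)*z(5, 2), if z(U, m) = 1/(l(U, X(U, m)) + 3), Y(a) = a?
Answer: 0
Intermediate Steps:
z(U, m) = 1/(3 + U) (z(U, m) = 1/(U + 3) = 1/(3 + U))
C(n, W) = -5 + n² (C(n, W) = n*n - 5 = n² - 5 = -5 + n²)
(C(-2, -4)*0)*z(5, 2) = ((-5 + (-2)²)*0)/(3 + 5) = ((-5 + 4)*0)/8 = -1*0*(⅛) = 0*(⅛) = 0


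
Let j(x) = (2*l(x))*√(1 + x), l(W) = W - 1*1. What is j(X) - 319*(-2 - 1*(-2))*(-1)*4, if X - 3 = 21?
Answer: 230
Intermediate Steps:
l(W) = -1 + W (l(W) = W - 1 = -1 + W)
X = 24 (X = 3 + 21 = 24)
j(x) = √(1 + x)*(-2 + 2*x) (j(x) = (2*(-1 + x))*√(1 + x) = (-2 + 2*x)*√(1 + x) = √(1 + x)*(-2 + 2*x))
j(X) - 319*(-2 - 1*(-2))*(-1)*4 = 2*√(1 + 24)*(-1 + 24) - 319*(-2 - 1*(-2))*(-1)*4 = 2*√25*23 - 319*(-2 + 2)*(-1)*4 = 2*5*23 - 319*0*(-1)*4 = 230 - 0*4 = 230 - 319*0 = 230 + 0 = 230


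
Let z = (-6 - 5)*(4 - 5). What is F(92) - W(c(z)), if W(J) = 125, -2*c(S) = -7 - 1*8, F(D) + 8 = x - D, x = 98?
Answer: -127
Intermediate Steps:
F(D) = 90 - D (F(D) = -8 + (98 - D) = 90 - D)
z = 11 (z = -11*(-1) = 11)
c(S) = 15/2 (c(S) = -(-7 - 1*8)/2 = -(-7 - 8)/2 = -1/2*(-15) = 15/2)
F(92) - W(c(z)) = (90 - 1*92) - 1*125 = (90 - 92) - 125 = -2 - 125 = -127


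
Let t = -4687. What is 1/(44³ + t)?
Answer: 1/80497 ≈ 1.2423e-5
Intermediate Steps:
1/(44³ + t) = 1/(44³ - 4687) = 1/(85184 - 4687) = 1/80497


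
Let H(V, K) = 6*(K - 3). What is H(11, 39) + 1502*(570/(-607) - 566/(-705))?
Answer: 4885384/427935 ≈ 11.416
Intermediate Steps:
H(V, K) = -18 + 6*K (H(V, K) = 6*(-3 + K) = -18 + 6*K)
H(11, 39) + 1502*(570/(-607) - 566/(-705)) = (-18 + 6*39) + 1502*(570/(-607) - 566/(-705)) = (-18 + 234) + 1502*(570*(-1/607) - 566*(-1/705)) = 216 + 1502*(-570/607 + 566/705) = 216 + 1502*(-58288/427935) = 216 - 87548576/427935 = 4885384/427935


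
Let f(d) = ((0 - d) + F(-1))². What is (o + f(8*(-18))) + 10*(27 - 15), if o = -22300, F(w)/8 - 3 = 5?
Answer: 21084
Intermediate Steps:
F(w) = 64 (F(w) = 24 + 8*5 = 24 + 40 = 64)
f(d) = (64 - d)² (f(d) = ((0 - d) + 64)² = (-d + 64)² = (64 - d)²)
(o + f(8*(-18))) + 10*(27 - 15) = (-22300 + (-64 + 8*(-18))²) + 10*(27 - 15) = (-22300 + (-64 - 144)²) + 10*12 = (-22300 + (-208)²) + 120 = (-22300 + 43264) + 120 = 20964 + 120 = 21084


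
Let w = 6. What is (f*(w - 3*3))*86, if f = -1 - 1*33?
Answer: 8772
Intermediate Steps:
f = -34 (f = -1 - 33 = -34)
(f*(w - 3*3))*86 = -34*(6 - 3*3)*86 = -34*(6 - 9)*86 = -34*(-3)*86 = 102*86 = 8772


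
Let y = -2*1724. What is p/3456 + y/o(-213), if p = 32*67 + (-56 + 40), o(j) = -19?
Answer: 747295/4104 ≈ 182.09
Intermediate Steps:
p = 2128 (p = 2144 - 16 = 2128)
y = -3448
p/3456 + y/o(-213) = 2128/3456 - 3448/(-19) = 2128*(1/3456) - 3448*(-1/19) = 133/216 + 3448/19 = 747295/4104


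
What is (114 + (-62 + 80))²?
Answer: 17424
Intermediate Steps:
(114 + (-62 + 80))² = (114 + 18)² = 132² = 17424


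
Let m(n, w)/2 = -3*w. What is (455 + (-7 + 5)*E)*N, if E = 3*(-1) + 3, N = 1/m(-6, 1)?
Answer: -455/6 ≈ -75.833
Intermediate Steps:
m(n, w) = -6*w (m(n, w) = 2*(-3*w) = -6*w)
N = -⅙ (N = 1/(-6*1) = 1/(-6) = -⅙ ≈ -0.16667)
E = 0 (E = -3 + 3 = 0)
(455 + (-7 + 5)*E)*N = (455 + (-7 + 5)*0)*(-⅙) = (455 - 2*0)*(-⅙) = (455 + 0)*(-⅙) = 455*(-⅙) = -455/6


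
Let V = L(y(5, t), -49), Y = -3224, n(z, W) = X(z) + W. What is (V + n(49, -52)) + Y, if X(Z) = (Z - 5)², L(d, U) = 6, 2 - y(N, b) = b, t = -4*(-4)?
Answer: -1334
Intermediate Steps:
t = 16
y(N, b) = 2 - b
X(Z) = (-5 + Z)²
n(z, W) = W + (-5 + z)² (n(z, W) = (-5 + z)² + W = W + (-5 + z)²)
V = 6
(V + n(49, -52)) + Y = (6 + (-52 + (-5 + 49)²)) - 3224 = (6 + (-52 + 44²)) - 3224 = (6 + (-52 + 1936)) - 3224 = (6 + 1884) - 3224 = 1890 - 3224 = -1334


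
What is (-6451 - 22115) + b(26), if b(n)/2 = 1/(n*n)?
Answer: -9655307/338 ≈ -28566.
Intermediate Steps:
b(n) = 2/n**2 (b(n) = 2*(1/(n*n)) = 2/n**2)
(-6451 - 22115) + b(26) = (-6451 - 22115) + 2/26**2 = -28566 + 2*(1/676) = -28566 + 1/338 = -9655307/338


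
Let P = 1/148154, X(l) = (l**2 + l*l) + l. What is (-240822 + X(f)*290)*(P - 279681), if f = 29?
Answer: -5290696204340132/74077 ≈ -7.1422e+10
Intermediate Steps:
X(l) = l + 2*l**2 (X(l) = (l**2 + l**2) + l = 2*l**2 + l = l + 2*l**2)
P = 1/148154 ≈ 6.7497e-6
(-240822 + X(f)*290)*(P - 279681) = (-240822 + (29*(1 + 2*29))*290)*(1/148154 - 279681) = (-240822 + (29*(1 + 58))*290)*(-41435858873/148154) = (-240822 + (29*59)*290)*(-41435858873/148154) = (-240822 + 1711*290)*(-41435858873/148154) = (-240822 + 496190)*(-41435858873/148154) = 255368*(-41435858873/148154) = -5290696204340132/74077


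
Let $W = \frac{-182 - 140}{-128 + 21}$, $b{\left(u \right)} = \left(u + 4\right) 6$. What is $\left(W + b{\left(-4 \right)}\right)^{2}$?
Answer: $\frac{103684}{11449} \approx 9.0562$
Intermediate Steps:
$b{\left(u \right)} = 24 + 6 u$ ($b{\left(u \right)} = \left(4 + u\right) 6 = 24 + 6 u$)
$W = \frac{322}{107}$ ($W = - \frac{322}{-107} = \left(-322\right) \left(- \frac{1}{107}\right) = \frac{322}{107} \approx 3.0093$)
$\left(W + b{\left(-4 \right)}\right)^{2} = \left(\frac{322}{107} + \left(24 + 6 \left(-4\right)\right)\right)^{2} = \left(\frac{322}{107} + \left(24 - 24\right)\right)^{2} = \left(\frac{322}{107} + 0\right)^{2} = \left(\frac{322}{107}\right)^{2} = \frac{103684}{11449}$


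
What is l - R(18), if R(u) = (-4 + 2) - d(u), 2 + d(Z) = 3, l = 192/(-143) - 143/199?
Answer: 26714/28457 ≈ 0.93875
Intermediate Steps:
l = -58657/28457 (l = 192*(-1/143) - 143*1/199 = -192/143 - 143/199 = -58657/28457 ≈ -2.0612)
d(Z) = 1 (d(Z) = -2 + 3 = 1)
R(u) = -3 (R(u) = (-4 + 2) - 1*1 = -2 - 1 = -3)
l - R(18) = -58657/28457 - 1*(-3) = -58657/28457 + 3 = 26714/28457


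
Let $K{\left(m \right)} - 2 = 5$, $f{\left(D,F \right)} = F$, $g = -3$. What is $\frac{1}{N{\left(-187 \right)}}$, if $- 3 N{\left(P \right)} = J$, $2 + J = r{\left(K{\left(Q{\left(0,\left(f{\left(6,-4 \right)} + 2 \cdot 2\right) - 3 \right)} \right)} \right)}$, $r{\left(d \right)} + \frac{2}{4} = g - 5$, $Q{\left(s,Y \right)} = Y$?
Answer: $\frac{2}{7} \approx 0.28571$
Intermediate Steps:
$K{\left(m \right)} = 7$ ($K{\left(m \right)} = 2 + 5 = 7$)
$r{\left(d \right)} = - \frac{17}{2}$ ($r{\left(d \right)} = - \frac{1}{2} - 8 = - \frac{17}{2}$)
$J = - \frac{21}{2}$ ($J = -2 - \frac{17}{2} = - \frac{21}{2} \approx -10.5$)
$N{\left(P \right)} = \frac{7}{2}$ ($N{\left(P \right)} = \left(- \frac{1}{3}\right) \left(- \frac{21}{2}\right) = \frac{7}{2}$)
$\frac{1}{N{\left(-187 \right)}} = \frac{1}{\frac{7}{2}} = \frac{2}{7}$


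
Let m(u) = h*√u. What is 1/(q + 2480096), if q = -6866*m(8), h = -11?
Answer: 77503/190788836119 - 37763*√2/1526310688952 ≈ 3.7123e-7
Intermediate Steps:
m(u) = -11*√u
q = 151052*√2 (q = -(-75526)*√8 = -(-75526)*2*√2 = -(-151052)*√2 = 151052*√2 ≈ 2.1362e+5)
1/(q + 2480096) = 1/(151052*√2 + 2480096) = 1/(2480096 + 151052*√2)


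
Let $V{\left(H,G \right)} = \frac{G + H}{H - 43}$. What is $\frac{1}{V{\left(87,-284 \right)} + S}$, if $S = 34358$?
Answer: $\frac{44}{1511555} \approx 2.9109 \cdot 10^{-5}$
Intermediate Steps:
$V{\left(H,G \right)} = \frac{G + H}{-43 + H}$
$\frac{1}{V{\left(87,-284 \right)} + S} = \frac{1}{\frac{-284 + 87}{-43 + 87} + 34358} = \frac{1}{\frac{1}{44} \left(-197\right) + 34358} = \frac{1}{- \frac{197}{44} + 34358} = \frac{1}{\frac{1511555}{44}} = \frac{44}{1511555}$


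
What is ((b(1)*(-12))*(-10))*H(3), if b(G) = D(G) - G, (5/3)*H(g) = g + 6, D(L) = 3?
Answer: 1296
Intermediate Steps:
H(g) = 18/5 + 3*g/5 (H(g) = 3*(g + 6)/5 = 3*(6 + g)/5 = 18/5 + 3*g/5)
b(G) = 3 - G
((b(1)*(-12))*(-10))*H(3) = (((3 - 1*1)*(-12))*(-10))*(18/5 + (⅗)*3) = (((3 - 1)*(-12))*(-10))*(18/5 + 9/5) = ((2*(-12))*(-10))*(27/5) = -24*(-10)*(27/5) = 240*(27/5) = 1296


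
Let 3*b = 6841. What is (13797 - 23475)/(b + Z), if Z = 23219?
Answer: -14517/38249 ≈ -0.37954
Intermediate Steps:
b = 6841/3 (b = (⅓)*6841 = 6841/3 ≈ 2280.3)
(13797 - 23475)/(b + Z) = (13797 - 23475)/(6841/3 + 23219) = -9678/76498/3 = -9678*3/76498 = -14517/38249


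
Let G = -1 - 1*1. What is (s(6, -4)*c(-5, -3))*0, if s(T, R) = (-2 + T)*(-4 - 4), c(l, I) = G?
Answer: 0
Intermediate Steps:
G = -2 (G = -1 - 1 = -2)
c(l, I) = -2
s(T, R) = 16 - 8*T (s(T, R) = (-2 + T)*(-8) = 16 - 8*T)
(s(6, -4)*c(-5, -3))*0 = ((16 - 8*6)*(-2))*0 = ((16 - 48)*(-2))*0 = -32*(-2)*0 = 64*0 = 0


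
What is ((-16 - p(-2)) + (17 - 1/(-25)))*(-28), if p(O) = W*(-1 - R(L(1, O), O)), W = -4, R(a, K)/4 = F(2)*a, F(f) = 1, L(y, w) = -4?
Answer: -42728/25 ≈ -1709.1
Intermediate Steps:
R(a, K) = 4*a (R(a, K) = 4*(1*a) = 4*a)
p(O) = -60 (p(O) = -4*(-1 - 4*(-4)) = -4*(-1 - 1*(-16)) = -4*(-1 + 16) = -4*15 = -60)
((-16 - p(-2)) + (17 - 1/(-25)))*(-28) = ((-16 - 1*(-60)) + (17 - 1/(-25)))*(-28) = ((-16 + 60) + (17 - 1*(-1/25)))*(-28) = (44 + (17 + 1/25))*(-28) = (44 + 426/25)*(-28) = (1526/25)*(-28) = -42728/25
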